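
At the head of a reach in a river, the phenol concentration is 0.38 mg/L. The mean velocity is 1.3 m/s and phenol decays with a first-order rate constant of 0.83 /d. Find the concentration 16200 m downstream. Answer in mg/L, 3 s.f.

0.337 mg/L

Travel time t = 16200 m / 1.3 m/s = 1.62e+04/1.3 = 1.246e+04 s = 0.1442 d.
First-order decay: C = 0.38·exp(−0.83·0.1442) = 0.38·0.8872 = 0.3371 mg/L.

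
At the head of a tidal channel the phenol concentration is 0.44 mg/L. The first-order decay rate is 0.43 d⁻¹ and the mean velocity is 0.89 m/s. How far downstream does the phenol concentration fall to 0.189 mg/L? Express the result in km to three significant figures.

151 km

From C = C₀·e^(−kt), t = ln(C₀/C)/k = ln(0.44/0.189)/0.43 = 0.845/0.43 = 1.965 d.
Distance = v·t = 0.89 m/s × 1.698e+05 s = 1.511e+05 m = 151.1 km.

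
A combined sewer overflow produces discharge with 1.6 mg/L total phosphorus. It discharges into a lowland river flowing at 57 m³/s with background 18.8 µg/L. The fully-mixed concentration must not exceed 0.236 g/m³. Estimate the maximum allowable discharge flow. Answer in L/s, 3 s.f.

9080 L/s

18.8 µg/L = 0.0188 mg/L.
Mass balance at complete mixing: C_std·(Q_w + Q_r) = Q_w·C_e + Q_r·C_b.
Rearranging, Q_w = Q_r·(C_std − C_b)/(C_e − C_std) = 57·(0.236 − 0.0188) / (1.6 − 0.236) = 9.077 m³/s.
= 9077 L/s.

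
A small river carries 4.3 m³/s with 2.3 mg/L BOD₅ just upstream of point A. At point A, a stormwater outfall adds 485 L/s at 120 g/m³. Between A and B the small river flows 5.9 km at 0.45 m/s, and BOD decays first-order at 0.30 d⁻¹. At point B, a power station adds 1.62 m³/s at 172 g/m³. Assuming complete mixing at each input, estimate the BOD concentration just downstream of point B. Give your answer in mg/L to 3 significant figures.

53.7 mg/L

485 L/s = 0.485 m³/s.
After input A: C = (4.3·2.3 + 0.485·120) / 4.785 = 14.23 mg/L.
Over the 5.9 km reach to input B (t = 1.311e+04 s = 0.1517 d), decay gives C = 14.23·exp(−0.30·0.1517) = 13.6 mg/L.
After input B: C = (4.785·13.6 + 1.62·172) / 6.405 = 53.66 mg/L.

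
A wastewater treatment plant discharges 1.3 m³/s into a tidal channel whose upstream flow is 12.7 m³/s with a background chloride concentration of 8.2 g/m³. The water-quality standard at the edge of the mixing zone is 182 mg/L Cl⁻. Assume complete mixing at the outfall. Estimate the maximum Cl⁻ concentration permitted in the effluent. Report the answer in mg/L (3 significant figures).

1880 mg/L

Mass balance: 182·14 = 1.3·Cₑ + 12.7·8.2.
Cₑ = (2548 − 104.1) / 1.3 = 1880 mg/L.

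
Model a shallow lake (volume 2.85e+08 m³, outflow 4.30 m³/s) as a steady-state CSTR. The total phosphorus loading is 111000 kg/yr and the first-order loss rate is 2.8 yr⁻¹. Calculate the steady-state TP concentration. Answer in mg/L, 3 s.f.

0.119 mg/L

Outflow Q = 4.30 m³/s × 3.156e+07 s/yr = 1.357e+08 m³/yr.
Steady-state CSTR mass balance: W = Q·C + k·V·C, so C = W/(Q + kV).
Q + kV = 1.357e+08 + 2.8·2.85e+08 = 9.337e+08 m³/yr.
C = 111000/9.337e+08 = 0.0001189 kg/m³ = 0.1189 mg/L.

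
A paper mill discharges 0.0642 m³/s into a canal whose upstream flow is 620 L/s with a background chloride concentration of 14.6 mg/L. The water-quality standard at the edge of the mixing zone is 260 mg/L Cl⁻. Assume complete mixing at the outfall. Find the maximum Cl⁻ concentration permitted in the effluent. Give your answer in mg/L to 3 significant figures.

620 L/s = 0.62 m³/s.
Mass balance: 260·0.6842 = 0.0642·Cₑ + 0.62·14.6.
Cₑ = (177.9 − 9.052) / 0.0642 = 2630 mg/L.

2630 mg/L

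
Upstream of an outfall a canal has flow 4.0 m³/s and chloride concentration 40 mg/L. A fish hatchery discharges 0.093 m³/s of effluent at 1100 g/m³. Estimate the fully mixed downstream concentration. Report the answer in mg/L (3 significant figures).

Flow-weighted mixing gives C = (0.093·1100 + 4·40) / (0.093 + 4) = 262.3/4.093 = 64.09 mg/L.

64.1 mg/L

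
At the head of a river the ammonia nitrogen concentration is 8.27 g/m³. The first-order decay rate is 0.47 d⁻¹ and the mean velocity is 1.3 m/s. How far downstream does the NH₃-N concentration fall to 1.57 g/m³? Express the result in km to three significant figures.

397 km

From C = C₀·e^(−kt), t = ln(C₀/C)/k = ln(8.27/1.57)/0.47 = 1.662/0.47 = 3.535 d.
Distance = v·t = 1.3 m/s × 3.054e+05 s = 3.971e+05 m = 397.1 km.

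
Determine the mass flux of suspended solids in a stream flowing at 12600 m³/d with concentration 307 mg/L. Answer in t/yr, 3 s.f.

1410 t/yr

12600 m³/d = 0.1458 m³/s.
Mass flux = Q·C = 0.1458 m³/s × 307 g/m³ = 44.77 g/s.
= 44.77 g/s × 31.56 = 1413 t/yr.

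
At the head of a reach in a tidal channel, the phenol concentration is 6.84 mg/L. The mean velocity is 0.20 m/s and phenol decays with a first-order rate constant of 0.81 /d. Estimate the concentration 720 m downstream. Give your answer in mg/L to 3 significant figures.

Travel time t = 720 m / 0.20 m/s = 720/0.20 = 3600 s = 0.04167 d.
First-order decay: C = 6.84·exp(−0.81·0.04167) = 6.84·0.9668 = 6.613 mg/L.

6.61 mg/L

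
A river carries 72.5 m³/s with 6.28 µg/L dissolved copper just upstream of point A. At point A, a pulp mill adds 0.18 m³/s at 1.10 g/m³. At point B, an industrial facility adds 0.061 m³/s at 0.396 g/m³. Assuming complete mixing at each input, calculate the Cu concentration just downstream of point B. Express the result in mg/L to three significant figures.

0.00931 mg/L

6.28 µg/L = 0.00628 mg/L.
After input A: C = (72.5·0.00628 + 0.18·1.1) / 72.68 = 0.008989 mg/L.
After input B: C = (72.68·0.008989 + 0.061·0.396) / 72.74 = 0.009313 mg/L.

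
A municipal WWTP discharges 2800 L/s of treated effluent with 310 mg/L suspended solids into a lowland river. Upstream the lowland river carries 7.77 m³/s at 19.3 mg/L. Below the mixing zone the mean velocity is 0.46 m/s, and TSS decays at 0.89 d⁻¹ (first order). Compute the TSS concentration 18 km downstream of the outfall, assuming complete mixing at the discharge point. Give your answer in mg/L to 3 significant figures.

64.4 mg/L

2800 L/s = 2.8 m³/s.
After complete mixing, C₀ = (2.8·310 + 7.77·19.3) / 10.57 = 96.31 mg/L.
Travel time t = 1.8e+04 m / 0.46 m/s = 3.913e+04 s = 0.4529 d.
C = 96.31·exp(−0.89·0.4529) = 96.31·0.6683 = 64.36 mg/L.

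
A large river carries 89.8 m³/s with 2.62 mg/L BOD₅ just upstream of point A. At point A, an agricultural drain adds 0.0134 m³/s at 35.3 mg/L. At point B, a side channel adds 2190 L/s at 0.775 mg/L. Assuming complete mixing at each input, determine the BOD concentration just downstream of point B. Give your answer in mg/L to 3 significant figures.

2.58 mg/L

After input A: C = (89.8·2.62 + 0.0134·35.3) / 89.81 = 2.625 mg/L.
2190 L/s = 2.19 m³/s.
After input B: C = (89.81·2.625 + 2.19·0.775) / 92 = 2.581 mg/L.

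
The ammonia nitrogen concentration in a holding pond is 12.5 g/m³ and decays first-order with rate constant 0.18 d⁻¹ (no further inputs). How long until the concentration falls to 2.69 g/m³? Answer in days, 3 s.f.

t = ln(C₀/C)/k = ln(12.5/2.69)/0.18 = 1.536/0.18 = 8.534 d.

8.53 d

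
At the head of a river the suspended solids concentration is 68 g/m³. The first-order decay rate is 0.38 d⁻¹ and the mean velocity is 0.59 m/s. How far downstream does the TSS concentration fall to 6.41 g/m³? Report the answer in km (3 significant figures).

317 km

From C = C₀·e^(−kt), t = ln(C₀/C)/k = ln(68/6.41)/0.38 = 2.362/0.38 = 6.215 d.
Distance = v·t = 0.59 m/s × 5.37e+05 s = 3.168e+05 m = 316.8 km.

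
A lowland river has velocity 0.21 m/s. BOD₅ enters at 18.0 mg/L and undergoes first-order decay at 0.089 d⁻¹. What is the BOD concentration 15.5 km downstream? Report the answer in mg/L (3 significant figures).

16.7 mg/L

Travel time t = 15.5 km / 0.21 m/s = 1.55e+04/0.21 = 7.381e+04 s = 0.8543 d.
First-order decay: C = 18.0·exp(−0.089·0.8543) = 18.0·0.9268 = 16.68 mg/L.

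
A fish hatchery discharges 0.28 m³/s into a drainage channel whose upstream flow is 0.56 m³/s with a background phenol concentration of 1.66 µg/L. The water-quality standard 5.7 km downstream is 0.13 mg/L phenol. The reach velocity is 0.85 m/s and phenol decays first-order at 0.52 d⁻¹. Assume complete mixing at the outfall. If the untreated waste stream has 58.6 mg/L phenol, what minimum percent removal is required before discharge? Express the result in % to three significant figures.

99.3 %

1.66 µg/L = 0.00166 mg/L.
Travel time to the compliance point: t = 5700/0.85 = 6706 s = 0.07761 d; decay factor exp(−0.52·0.07761) = 0.9604.
So the concentration just after mixing may be at most 0.13/0.9604 = 0.1354 mg/L.
Mass balance: 0.1354·0.84 = 0.28·Cₑ + 0.56·0.00166.
Cₑ = (0.1137 − 0.0009296) / 0.28 = 0.4027 mg/L.
Required removal = 1 − 0.4027/58.6 = 99.31 %.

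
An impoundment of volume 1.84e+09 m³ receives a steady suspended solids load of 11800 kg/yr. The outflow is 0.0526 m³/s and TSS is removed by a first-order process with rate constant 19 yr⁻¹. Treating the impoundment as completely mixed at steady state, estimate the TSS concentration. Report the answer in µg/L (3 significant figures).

0.338 µg/L

Outflow Q = 0.0526 m³/s × 3.156e+07 s/yr = 1.66e+06 m³/yr.
Steady-state CSTR mass balance: W = Q·C + k·V·C, so C = W/(Q + kV).
Q + kV = 1.66e+06 + 19·1.84e+09 = 3.496e+10 m³/yr.
C = 11800/3.496e+10 = 3.375e-07 kg/m³ = 0.0003375 mg/L = 0.3375 µg/L.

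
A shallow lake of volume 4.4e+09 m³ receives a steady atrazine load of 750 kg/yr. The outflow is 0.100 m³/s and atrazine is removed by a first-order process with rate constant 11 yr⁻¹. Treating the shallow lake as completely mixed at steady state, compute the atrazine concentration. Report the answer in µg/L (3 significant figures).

Outflow Q = 0.100 m³/s × 3.156e+07 s/yr = 3.156e+06 m³/yr.
Steady-state CSTR mass balance: W = Q·C + k·V·C, so C = W/(Q + kV).
Q + kV = 3.156e+06 + 11·4.4e+09 = 4.84e+10 m³/yr.
C = 750/4.84e+10 = 1.549e-08 kg/m³ = 1.549e-05 mg/L = 0.01549 µg/L.

0.0155 µg/L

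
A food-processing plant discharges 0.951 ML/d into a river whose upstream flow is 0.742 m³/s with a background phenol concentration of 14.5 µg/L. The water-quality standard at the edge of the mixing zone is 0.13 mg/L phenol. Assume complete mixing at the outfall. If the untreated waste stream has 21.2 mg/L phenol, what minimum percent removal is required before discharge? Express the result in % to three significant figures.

62.7 %

0.951 ML/d = 0.01101 m³/s.
14.5 µg/L = 0.0145 mg/L.
Mass balance: 0.13·0.753 = 0.01101·Cₑ + 0.742·0.0145.
Cₑ = (0.09789 − 0.01076) / 0.01101 = 7.916 mg/L.
Required removal = 1 − 7.916/21.2 = 62.66 %.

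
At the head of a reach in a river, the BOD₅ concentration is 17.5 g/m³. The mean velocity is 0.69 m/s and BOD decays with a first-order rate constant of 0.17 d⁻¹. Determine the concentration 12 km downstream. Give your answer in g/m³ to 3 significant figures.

Travel time t = 12 km / 0.69 m/s = 1.2e+04/0.69 = 1.739e+04 s = 0.2013 d.
First-order decay: C = 17.5·exp(−0.17·0.2013) = 17.5·0.9664 = 16.91 g/m³.

16.9 g/m³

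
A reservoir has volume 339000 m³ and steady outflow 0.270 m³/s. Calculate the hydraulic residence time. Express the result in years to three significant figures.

0.0398 yr

Q = 0.270 m³/s × 3.156e+07 s/yr = 8.521e+06 m³/yr.
Hydraulic residence time τ = V/Q = 339000/8.521e+06 = 0.03979 yr.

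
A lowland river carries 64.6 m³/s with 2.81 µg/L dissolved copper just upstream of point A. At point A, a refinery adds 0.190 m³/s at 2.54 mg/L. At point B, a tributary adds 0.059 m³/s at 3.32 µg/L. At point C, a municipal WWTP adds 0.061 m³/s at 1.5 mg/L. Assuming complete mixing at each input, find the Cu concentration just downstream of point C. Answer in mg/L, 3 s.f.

2.81 µg/L = 0.00281 mg/L.
After input A: C = (64.6·0.00281 + 0.19·2.54) / 64.79 = 0.01025 mg/L.
3.32 µg/L = 0.00332 mg/L.
After input B: C = (64.79·0.01025 + 0.059·0.00332) / 64.85 = 0.01024 mg/L.
After input C: C = (64.85·0.01024 + 0.061·1.5) / 64.91 = 0.01164 mg/L.

0.0116 mg/L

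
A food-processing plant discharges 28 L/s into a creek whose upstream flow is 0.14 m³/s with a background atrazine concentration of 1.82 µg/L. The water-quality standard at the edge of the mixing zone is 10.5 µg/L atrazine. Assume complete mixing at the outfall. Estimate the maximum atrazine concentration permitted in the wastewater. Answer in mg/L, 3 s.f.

28 L/s = 0.028 m³/s.
1.82 µg/L = 0.00182 mg/L.
10.5 µg/L = 0.0105 mg/L.
Mass balance: 0.0105·0.168 = 0.028·Cₑ + 0.14·0.00182.
Cₑ = (0.001764 − 0.0002548) / 0.028 = 0.0539 mg/L.

0.0539 mg/L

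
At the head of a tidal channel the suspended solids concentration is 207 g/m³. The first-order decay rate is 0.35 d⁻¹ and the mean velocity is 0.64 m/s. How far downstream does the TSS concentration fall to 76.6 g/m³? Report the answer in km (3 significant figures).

157 km

From C = C₀·e^(−kt), t = ln(C₀/C)/k = ln(207/76.6)/0.35 = 0.9941/0.35 = 2.84 d.
Distance = v·t = 0.64 m/s × 2.454e+05 s = 1.571e+05 m = 157.1 km.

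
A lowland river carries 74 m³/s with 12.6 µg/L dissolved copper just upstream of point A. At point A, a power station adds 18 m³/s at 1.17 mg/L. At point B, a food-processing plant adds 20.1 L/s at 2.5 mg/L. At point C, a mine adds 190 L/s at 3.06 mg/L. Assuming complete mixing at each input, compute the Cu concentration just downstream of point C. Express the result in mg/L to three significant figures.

12.6 µg/L = 0.0126 mg/L.
After input A: C = (74·0.0126 + 18·1.17) / 92 = 0.239 mg/L.
20.1 L/s = 0.0201 m³/s.
After input B: C = (92·0.239 + 0.0201·2.5) / 92.02 = 0.2395 mg/L.
190 L/s = 0.19 m³/s.
After input C: C = (92.02·0.2395 + 0.19·3.06) / 92.21 = 0.2454 mg/L.

0.245 mg/L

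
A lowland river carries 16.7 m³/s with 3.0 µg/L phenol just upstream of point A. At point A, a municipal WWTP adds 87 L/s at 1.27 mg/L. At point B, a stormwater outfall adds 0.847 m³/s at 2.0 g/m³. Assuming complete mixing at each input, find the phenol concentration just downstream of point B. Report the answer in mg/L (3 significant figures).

3.0 µg/L = 0.003 mg/L.
87 L/s = 0.087 m³/s.
After input A: C = (16.7·0.003 + 0.087·1.27) / 16.79 = 0.009566 mg/L.
After input B: C = (16.79·0.009566 + 0.847·2) / 17.63 = 0.1052 mg/L.

0.105 mg/L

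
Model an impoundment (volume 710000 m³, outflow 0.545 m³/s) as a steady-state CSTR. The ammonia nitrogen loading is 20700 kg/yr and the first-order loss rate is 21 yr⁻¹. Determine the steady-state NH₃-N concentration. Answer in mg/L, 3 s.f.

0.645 mg/L

Outflow Q = 0.545 m³/s × 3.156e+07 s/yr = 1.72e+07 m³/yr.
Steady-state CSTR mass balance: W = Q·C + k·V·C, so C = W/(Q + kV).
Q + kV = 1.72e+07 + 21·710000 = 3.211e+07 m³/yr.
C = 20700/3.211e+07 = 0.0006447 kg/m³ = 0.6447 mg/L.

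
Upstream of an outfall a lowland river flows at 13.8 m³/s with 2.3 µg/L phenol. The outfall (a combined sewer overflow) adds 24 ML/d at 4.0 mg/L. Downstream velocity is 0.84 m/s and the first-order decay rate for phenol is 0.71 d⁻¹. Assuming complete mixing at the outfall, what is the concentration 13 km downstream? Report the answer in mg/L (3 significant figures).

24 ML/d = 0.2778 m³/s.
2.3 µg/L = 0.0023 mg/L.
After complete mixing, C₀ = (0.2778·4 + 13.8·0.0023) / 14.08 = 0.08118 mg/L.
Travel time t = 1.3e+04 m / 0.84 m/s = 1.548e+04 s = 0.1791 d.
C = 0.08118·exp(−0.71·0.1791) = 0.08118·0.8806 = 0.07149 mg/L.

0.0715 mg/L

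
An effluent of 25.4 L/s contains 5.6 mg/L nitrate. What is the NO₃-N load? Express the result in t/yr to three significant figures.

4.49 t/yr

25.4 L/s = 0.0254 m³/s.
Mass flux = Q·C = 0.0254 m³/s × 5.6 g/m³ = 0.1422 g/s.
= 0.1422 g/s × 31.56 = 4.489 t/yr.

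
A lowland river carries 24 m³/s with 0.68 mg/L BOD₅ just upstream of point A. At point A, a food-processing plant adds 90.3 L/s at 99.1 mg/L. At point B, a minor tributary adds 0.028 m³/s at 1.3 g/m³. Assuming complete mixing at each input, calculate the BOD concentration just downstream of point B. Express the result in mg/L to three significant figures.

90.3 L/s = 0.0903 m³/s.
After input A: C = (24·0.68 + 0.0903·99.1) / 24.09 = 1.049 mg/L.
After input B: C = (24.09·1.049 + 0.028·1.3) / 24.12 = 1.049 mg/L.

1.05 mg/L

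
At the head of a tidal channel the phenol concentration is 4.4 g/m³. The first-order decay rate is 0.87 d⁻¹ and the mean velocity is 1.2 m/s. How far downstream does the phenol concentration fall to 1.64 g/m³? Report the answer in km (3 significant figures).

From C = C₀·e^(−kt), t = ln(C₀/C)/k = ln(4.4/1.64)/0.87 = 0.9869/0.87 = 1.134 d.
Distance = v·t = 1.2 m/s × 9.801e+04 s = 1.176e+05 m = 117.6 km.

118 km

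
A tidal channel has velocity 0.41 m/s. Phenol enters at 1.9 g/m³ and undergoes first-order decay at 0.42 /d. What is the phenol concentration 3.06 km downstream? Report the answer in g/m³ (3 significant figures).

1.83 g/m³

Travel time t = 3.06 km / 0.41 m/s = 3060/0.41 = 7463 s = 0.08638 d.
First-order decay: C = 1.9·exp(−0.42·0.08638) = 1.9·0.9644 = 1.832 g/m³.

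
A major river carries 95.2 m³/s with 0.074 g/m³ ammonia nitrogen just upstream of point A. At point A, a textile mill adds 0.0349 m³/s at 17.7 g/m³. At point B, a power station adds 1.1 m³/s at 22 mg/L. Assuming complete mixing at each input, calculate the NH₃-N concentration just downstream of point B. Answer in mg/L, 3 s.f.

0.331 mg/L

After input A: C = (95.2·0.074 + 0.0349·17.7) / 95.23 = 0.08046 mg/L.
After input B: C = (95.23·0.08046 + 1.1·22) / 96.33 = 0.3307 mg/L.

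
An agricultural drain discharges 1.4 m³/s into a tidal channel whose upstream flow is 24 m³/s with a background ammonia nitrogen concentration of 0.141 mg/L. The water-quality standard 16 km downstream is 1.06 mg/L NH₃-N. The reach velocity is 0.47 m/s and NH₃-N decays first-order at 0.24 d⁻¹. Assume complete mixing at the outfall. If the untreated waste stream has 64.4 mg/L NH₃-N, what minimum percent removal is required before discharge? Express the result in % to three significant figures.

70.9 %

Travel time to the compliance point: t = 1.6e+04/0.47 = 3.404e+04 s = 0.394 d; decay factor exp(−0.24·0.394) = 0.9098.
So the concentration just after mixing may be at most 1.06/0.9098 = 1.165 mg/L.
Mass balance: 1.165·25.4 = 1.4·Cₑ + 24·0.141.
Cₑ = (29.59 − 3.384) / 1.4 = 18.72 mg/L.
Required removal = 1 − 18.72/64.4 = 70.93 %.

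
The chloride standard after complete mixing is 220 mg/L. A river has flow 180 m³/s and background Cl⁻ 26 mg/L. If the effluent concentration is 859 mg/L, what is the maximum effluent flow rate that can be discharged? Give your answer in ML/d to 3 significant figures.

Mass balance at complete mixing: C_std·(Q_w + Q_r) = Q_w·C_e + Q_r·C_b.
Rearranging, Q_w = Q_r·(C_std − C_b)/(C_e − C_std) = 180·(220 − 26) / (859 − 220) = 54.65 m³/s.
= 4722 ML/d.

4720 ML/d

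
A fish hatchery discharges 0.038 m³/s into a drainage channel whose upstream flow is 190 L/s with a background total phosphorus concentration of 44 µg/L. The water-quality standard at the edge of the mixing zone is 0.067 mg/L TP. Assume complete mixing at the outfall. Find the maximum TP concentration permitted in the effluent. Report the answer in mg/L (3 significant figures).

190 L/s = 0.19 m³/s.
44 µg/L = 0.044 mg/L.
Mass balance: 0.067·0.228 = 0.038·Cₑ + 0.19·0.044.
Cₑ = (0.01528 − 0.00836) / 0.038 = 0.182 mg/L.

0.182 mg/L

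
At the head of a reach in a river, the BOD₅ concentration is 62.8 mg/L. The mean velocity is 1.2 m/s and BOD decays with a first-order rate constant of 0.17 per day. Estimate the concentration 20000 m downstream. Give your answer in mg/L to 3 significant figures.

60.8 mg/L

Travel time t = 20000 m / 1.2 m/s = 2e+04/1.2 = 1.667e+04 s = 0.1929 d.
First-order decay: C = 62.8·exp(−0.17·0.1929) = 62.8·0.9677 = 60.77 mg/L.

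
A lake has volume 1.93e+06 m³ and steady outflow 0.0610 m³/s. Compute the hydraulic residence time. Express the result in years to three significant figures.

1.00 yr

Q = 0.0610 m³/s × 3.156e+07 s/yr = 1.925e+06 m³/yr.
Hydraulic residence time τ = V/Q = 1.93e+06/1.925e+06 = 1.003 yr.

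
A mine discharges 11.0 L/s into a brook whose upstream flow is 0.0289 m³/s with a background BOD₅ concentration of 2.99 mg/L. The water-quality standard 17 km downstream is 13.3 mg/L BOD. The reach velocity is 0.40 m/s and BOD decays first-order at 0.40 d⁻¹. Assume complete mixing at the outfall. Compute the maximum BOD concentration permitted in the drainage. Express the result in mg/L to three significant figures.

11.0 L/s = 0.011 m³/s.
Travel time to the compliance point: t = 1.7e+04/0.40 = 4.25e+04 s = 0.4919 d; decay factor exp(−0.40·0.4919) = 0.8214.
So the concentration just after mixing may be at most 13.3/0.8214 = 16.19 mg/L.
Mass balance: 16.19·0.0399 = 0.011·Cₑ + 0.0289·2.99.
Cₑ = (0.6461 − 0.08641) / 0.011 = 50.88 mg/L.

50.9 mg/L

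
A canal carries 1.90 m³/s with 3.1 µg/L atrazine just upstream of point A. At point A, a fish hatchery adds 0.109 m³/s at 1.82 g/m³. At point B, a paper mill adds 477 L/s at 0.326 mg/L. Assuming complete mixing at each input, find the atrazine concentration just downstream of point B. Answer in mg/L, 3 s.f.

0.145 mg/L

3.1 µg/L = 0.0031 mg/L.
After input A: C = (1.9·0.0031 + 0.109·1.82) / 2.009 = 0.1017 mg/L.
477 L/s = 0.477 m³/s.
After input B: C = (2.009·0.1017 + 0.477·0.326) / 2.486 = 0.1447 mg/L.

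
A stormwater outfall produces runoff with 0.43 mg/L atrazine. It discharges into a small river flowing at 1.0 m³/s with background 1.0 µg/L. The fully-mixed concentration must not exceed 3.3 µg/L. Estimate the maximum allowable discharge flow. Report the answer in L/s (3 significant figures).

1.0 µg/L = 0.001 mg/L.
3.3 µg/L = 0.0033 mg/L.
Mass balance at complete mixing: C_std·(Q_w + Q_r) = Q_w·C_e + Q_r·C_b.
Rearranging, Q_w = Q_r·(C_std − C_b)/(C_e − C_std) = 1.0·(0.0033 − 0.001) / (0.43 − 0.0033) = 0.00539 m³/s.
= 5.39 L/s.

5.39 L/s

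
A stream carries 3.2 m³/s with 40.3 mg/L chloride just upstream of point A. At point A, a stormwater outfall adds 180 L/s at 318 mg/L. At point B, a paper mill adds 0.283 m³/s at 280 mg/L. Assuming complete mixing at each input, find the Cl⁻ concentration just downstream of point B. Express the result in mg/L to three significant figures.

180 L/s = 0.18 m³/s.
After input A: C = (3.2·40.3 + 0.18·318) / 3.38 = 55.09 mg/L.
After input B: C = (3.38·55.09 + 0.283·280) / 3.663 = 72.47 mg/L.

72.5 mg/L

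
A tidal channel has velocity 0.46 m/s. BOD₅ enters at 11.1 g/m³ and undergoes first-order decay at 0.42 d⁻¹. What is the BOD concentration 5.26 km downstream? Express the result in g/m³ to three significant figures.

10.5 g/m³

Travel time t = 5.26 km / 0.46 m/s = 5260/0.46 = 1.143e+04 s = 0.1323 d.
First-order decay: C = 11.1·exp(−0.42·0.1323) = 11.1·0.9459 = 10.5 g/m³.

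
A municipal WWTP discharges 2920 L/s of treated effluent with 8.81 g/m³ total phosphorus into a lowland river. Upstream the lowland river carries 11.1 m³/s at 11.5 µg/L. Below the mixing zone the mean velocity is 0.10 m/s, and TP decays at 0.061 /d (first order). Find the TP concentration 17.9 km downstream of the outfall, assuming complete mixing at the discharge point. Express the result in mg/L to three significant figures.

1.63 mg/L

2920 L/s = 2.92 m³/s.
11.5 µg/L = 0.0115 mg/L.
After complete mixing, C₀ = (2.92·8.81 + 11.1·0.0115) / 14.02 = 1.844 mg/L.
Travel time t = 1.79e+04 m / 0.10 m/s = 1.79e+05 s = 2.072 d.
C = 1.844·exp(−0.061·2.072) = 1.844·0.8813 = 1.625 mg/L.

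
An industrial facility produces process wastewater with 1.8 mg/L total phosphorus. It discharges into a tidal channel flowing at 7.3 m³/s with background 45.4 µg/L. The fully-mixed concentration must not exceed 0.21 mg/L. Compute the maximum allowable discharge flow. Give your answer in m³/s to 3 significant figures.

45.4 µg/L = 0.0454 mg/L.
Mass balance at complete mixing: C_std·(Q_w + Q_r) = Q_w·C_e + Q_r·C_b.
Rearranging, Q_w = Q_r·(C_std − C_b)/(C_e − C_std) = 7.3·(0.21 − 0.0454) / (1.8 − 0.21) = 0.7557 m³/s.

0.756 m³/s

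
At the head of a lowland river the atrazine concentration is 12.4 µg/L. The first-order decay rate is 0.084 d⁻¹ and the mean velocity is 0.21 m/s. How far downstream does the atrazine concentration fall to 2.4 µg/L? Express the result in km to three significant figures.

From C = C₀·e^(−kt), t = ln(C₀/C)/k = ln(12.4/2.4)/0.084 = 1.642/0.084 = 19.55 d.
Distance = v·t = 0.21 m/s × 1.689e+06 s = 3.547e+05 m = 354.7 km.

355 km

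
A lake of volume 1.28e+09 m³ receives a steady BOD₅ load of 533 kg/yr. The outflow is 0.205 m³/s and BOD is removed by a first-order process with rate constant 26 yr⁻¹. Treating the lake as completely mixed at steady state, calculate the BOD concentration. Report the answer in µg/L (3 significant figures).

0.0160 µg/L

Outflow Q = 0.205 m³/s × 3.156e+07 s/yr = 6.469e+06 m³/yr.
Steady-state CSTR mass balance: W = Q·C + k·V·C, so C = W/(Q + kV).
Q + kV = 6.469e+06 + 26·1.28e+09 = 3.329e+10 m³/yr.
C = 533/3.329e+10 = 1.601e-08 kg/m³ = 1.601e-05 mg/L = 0.01601 µg/L.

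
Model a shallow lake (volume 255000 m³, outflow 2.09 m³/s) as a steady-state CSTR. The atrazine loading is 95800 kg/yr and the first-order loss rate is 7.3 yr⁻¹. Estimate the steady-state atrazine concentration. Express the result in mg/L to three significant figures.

Outflow Q = 2.09 m³/s × 3.156e+07 s/yr = 6.596e+07 m³/yr.
Steady-state CSTR mass balance: W = Q·C + k·V·C, so C = W/(Q + kV).
Q + kV = 6.596e+07 + 7.3·255000 = 6.782e+07 m³/yr.
C = 95800/6.782e+07 = 0.001413 kg/m³ = 1.413 mg/L.

1.41 mg/L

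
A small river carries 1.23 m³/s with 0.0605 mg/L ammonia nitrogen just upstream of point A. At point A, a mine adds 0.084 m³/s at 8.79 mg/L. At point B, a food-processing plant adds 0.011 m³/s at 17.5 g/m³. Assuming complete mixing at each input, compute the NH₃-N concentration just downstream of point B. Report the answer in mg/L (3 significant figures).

0.759 mg/L

After input A: C = (1.23·0.0605 + 0.084·8.79) / 1.314 = 0.6186 mg/L.
After input B: C = (1.314·0.6186 + 0.011·17.5) / 1.325 = 0.7587 mg/L.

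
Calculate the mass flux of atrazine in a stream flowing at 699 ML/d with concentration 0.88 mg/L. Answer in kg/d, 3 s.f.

699 ML/d = 8.09 m³/s.
Mass flux = Q·C = 8.09 m³/s × 0.88 g/m³ = 7.119 g/s.
= 7.119 g/s × 86.4 = 615.1 kg/d.

615 kg/d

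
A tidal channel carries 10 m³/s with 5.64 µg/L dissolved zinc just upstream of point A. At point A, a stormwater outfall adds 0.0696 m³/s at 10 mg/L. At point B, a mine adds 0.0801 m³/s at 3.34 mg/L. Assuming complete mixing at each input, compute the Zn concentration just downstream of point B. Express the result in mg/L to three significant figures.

5.64 µg/L = 0.00564 mg/L.
After input A: C = (10·0.00564 + 0.0696·10) / 10.07 = 0.07472 mg/L.
After input B: C = (10.07·0.07472 + 0.0801·3.34) / 10.15 = 0.1005 mg/L.

0.100 mg/L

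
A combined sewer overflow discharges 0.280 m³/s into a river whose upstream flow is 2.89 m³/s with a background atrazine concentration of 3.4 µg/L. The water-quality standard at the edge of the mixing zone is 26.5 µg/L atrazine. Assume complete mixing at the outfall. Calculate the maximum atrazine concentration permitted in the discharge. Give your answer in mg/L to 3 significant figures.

3.4 µg/L = 0.0034 mg/L.
26.5 µg/L = 0.0265 mg/L.
Mass balance: 0.0265·3.17 = 0.28·Cₑ + 2.89·0.0034.
Cₑ = (0.084 − 0.009826) / 0.28 = 0.2649 mg/L.

0.265 mg/L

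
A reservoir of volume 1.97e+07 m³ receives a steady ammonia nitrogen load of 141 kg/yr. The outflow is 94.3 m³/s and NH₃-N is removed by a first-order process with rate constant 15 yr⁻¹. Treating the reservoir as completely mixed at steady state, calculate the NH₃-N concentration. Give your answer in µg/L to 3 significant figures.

0.0431 µg/L

Outflow Q = 94.3 m³/s × 3.156e+07 s/yr = 2.976e+09 m³/yr.
Steady-state CSTR mass balance: W = Q·C + k·V·C, so C = W/(Q + kV).
Q + kV = 2.976e+09 + 15·1.97e+07 = 3.271e+09 m³/yr.
C = 141/3.271e+09 = 4.31e-08 kg/m³ = 4.31e-05 mg/L = 0.0431 µg/L.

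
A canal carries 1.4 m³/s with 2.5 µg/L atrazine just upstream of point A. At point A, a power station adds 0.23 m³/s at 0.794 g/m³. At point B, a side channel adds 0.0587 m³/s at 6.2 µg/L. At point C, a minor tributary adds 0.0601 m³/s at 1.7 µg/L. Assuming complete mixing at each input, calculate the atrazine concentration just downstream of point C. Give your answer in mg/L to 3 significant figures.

2.5 µg/L = 0.0025 mg/L.
After input A: C = (1.4·0.0025 + 0.23·0.794) / 1.63 = 0.1142 mg/L.
6.2 µg/L = 0.0062 mg/L.
After input B: C = (1.63·0.1142 + 0.0587·0.0062) / 1.689 = 0.1104 mg/L.
1.7 µg/L = 0.0017 mg/L.
After input C: C = (1.689·0.1104 + 0.0601·0.0017) / 1.749 = 0.1067 mg/L.

0.107 mg/L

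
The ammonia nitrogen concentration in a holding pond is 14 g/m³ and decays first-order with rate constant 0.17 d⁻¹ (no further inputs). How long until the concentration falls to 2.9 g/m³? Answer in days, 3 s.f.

9.26 d

t = ln(C₀/C)/k = ln(14/2.9)/0.17 = 1.574/0.17 = 9.261 d.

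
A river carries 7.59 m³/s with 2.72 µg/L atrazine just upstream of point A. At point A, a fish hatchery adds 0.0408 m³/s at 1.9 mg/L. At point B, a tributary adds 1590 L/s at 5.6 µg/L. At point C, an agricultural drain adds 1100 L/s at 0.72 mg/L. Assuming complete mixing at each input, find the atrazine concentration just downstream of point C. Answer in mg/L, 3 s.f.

0.0871 mg/L

2.72 µg/L = 0.00272 mg/L.
After input A: C = (7.59·0.00272 + 0.0408·1.9) / 7.631 = 0.01286 mg/L.
1590 L/s = 1.59 m³/s.
5.6 µg/L = 0.0056 mg/L.
After input B: C = (7.631·0.01286 + 1.59·0.0056) / 9.221 = 0.01161 mg/L.
1100 L/s = 1.1 m³/s.
After input C: C = (9.221·0.01161 + 1.1·0.72) / 10.32 = 0.08711 mg/L.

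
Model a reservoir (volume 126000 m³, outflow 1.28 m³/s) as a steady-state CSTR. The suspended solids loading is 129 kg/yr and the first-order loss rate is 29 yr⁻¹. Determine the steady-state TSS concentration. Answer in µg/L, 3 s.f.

2.93 µg/L

Outflow Q = 1.28 m³/s × 3.156e+07 s/yr = 4.039e+07 m³/yr.
Steady-state CSTR mass balance: W = Q·C + k·V·C, so C = W/(Q + kV).
Q + kV = 4.039e+07 + 29·126000 = 4.405e+07 m³/yr.
C = 129/4.405e+07 = 2.929e-06 kg/m³ = 0.002929 mg/L = 2.929 µg/L.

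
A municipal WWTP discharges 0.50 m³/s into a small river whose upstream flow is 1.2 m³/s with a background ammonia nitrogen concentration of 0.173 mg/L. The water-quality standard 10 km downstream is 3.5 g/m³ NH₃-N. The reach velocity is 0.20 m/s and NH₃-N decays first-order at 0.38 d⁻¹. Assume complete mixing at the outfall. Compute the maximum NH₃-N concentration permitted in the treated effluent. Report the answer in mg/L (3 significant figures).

14.4 mg/L

Travel time to the compliance point: t = 1e+04/0.20 = 5e+04 s = 0.5787 d; decay factor exp(−0.38·0.5787) = 0.8026.
So the concentration just after mixing may be at most 3.5/0.8026 = 4.361 mg/L.
Mass balance: 4.361·1.7 = 0.5·Cₑ + 1.2·0.173.
Cₑ = (7.413 − 0.2076) / 0.5 = 14.41 mg/L.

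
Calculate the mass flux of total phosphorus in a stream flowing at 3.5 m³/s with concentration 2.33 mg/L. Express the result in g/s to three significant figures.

8.16 g/s

Mass flux = Q·C = 3.5 m³/s × 2.33 g/m³ = 8.155 g/s.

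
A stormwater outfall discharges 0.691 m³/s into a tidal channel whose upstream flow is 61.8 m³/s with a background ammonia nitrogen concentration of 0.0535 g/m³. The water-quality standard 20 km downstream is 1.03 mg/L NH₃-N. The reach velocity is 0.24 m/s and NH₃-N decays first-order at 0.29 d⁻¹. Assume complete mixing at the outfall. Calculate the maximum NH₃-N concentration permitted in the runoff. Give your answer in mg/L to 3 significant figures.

Travel time to the compliance point: t = 2e+04/0.24 = 8.333e+04 s = 0.9645 d; decay factor exp(−0.29·0.9645) = 0.756.
So the concentration just after mixing may be at most 1.03/0.756 = 1.362 mg/L.
Mass balance: 1.362·62.49 = 0.691·Cₑ + 61.8·0.0535.
Cₑ = (85.14 − 3.306) / 0.691 = 118.4 mg/L.

118 mg/L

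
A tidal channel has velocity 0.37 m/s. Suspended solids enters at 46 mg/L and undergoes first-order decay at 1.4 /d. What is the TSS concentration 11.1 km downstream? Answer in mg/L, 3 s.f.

28.3 mg/L

Travel time t = 11.1 km / 0.37 m/s = 1.11e+04/0.37 = 3e+04 s = 0.3472 d.
First-order decay: C = 46·exp(−1.4·0.3472) = 46·0.615 = 28.29 mg/L.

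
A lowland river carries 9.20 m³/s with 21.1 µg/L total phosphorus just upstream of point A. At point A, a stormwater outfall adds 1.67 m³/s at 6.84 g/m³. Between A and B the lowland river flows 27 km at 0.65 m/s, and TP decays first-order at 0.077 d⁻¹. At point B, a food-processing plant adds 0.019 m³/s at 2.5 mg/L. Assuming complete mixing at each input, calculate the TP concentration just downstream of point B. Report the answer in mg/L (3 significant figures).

21.1 µg/L = 0.0211 mg/L.
After input A: C = (9.2·0.0211 + 1.67·6.84) / 10.87 = 1.069 mg/L.
Over the 27 km reach to input B (t = 4.154e+04 s = 0.4808 d), decay gives C = 1.069·exp(−0.077·0.4808) = 1.03 mg/L.
After input B: C = (10.87·1.03 + 0.019·2.5) / 10.89 = 1.032 mg/L.

1.03 mg/L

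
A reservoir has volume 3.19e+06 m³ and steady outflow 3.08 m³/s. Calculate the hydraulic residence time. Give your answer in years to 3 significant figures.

Q = 3.08 m³/s × 3.156e+07 s/yr = 9.72e+07 m³/yr.
Hydraulic residence time τ = V/Q = 3.19e+06/9.72e+07 = 0.03282 yr.

0.0328 yr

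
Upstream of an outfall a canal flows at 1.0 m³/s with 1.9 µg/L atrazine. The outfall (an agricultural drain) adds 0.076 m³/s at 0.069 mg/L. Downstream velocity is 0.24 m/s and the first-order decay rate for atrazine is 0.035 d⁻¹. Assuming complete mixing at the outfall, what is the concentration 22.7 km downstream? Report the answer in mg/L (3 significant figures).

1.9 µg/L = 0.0019 mg/L.
After complete mixing, C₀ = (0.076·0.069 + 1·0.0019) / 1.076 = 0.006639 mg/L.
Travel time t = 2.27e+04 m / 0.24 m/s = 9.458e+04 s = 1.095 d.
C = 0.006639·exp(−0.035·1.095) = 0.006639·0.9624 = 0.00639 mg/L.

0.00639 mg/L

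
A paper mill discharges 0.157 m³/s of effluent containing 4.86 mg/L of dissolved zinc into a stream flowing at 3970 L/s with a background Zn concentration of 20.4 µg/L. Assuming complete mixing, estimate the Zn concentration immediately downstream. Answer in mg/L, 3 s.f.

3970 L/s = 3.97 m³/s.
20.4 µg/L = 0.0204 mg/L.
By mass balance at complete mixing, C = (0.157·4.86 + 3.97·0.0204) / (0.157 + 3.97) = 0.844/4.127 = 0.2045 mg/L.

0.205 mg/L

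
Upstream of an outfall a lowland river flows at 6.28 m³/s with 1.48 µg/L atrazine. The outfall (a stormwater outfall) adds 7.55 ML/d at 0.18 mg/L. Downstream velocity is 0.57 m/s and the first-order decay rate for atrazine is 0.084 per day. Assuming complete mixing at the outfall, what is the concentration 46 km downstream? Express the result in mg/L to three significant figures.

0.00363 mg/L

7.55 ML/d = 0.08738 m³/s.
1.48 µg/L = 0.00148 mg/L.
After complete mixing, C₀ = (0.08738·0.18 + 6.28·0.00148) / 6.367 = 0.00393 mg/L.
Travel time t = 4.6e+04 m / 0.57 m/s = 8.07e+04 s = 0.934 d.
C = 0.00393·exp(−0.084·0.934) = 0.00393·0.9245 = 0.003633 mg/L.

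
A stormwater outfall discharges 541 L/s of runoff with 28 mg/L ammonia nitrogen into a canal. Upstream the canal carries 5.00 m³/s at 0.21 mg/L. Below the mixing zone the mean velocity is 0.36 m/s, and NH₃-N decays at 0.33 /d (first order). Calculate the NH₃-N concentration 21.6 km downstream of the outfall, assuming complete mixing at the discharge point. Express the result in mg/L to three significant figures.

541 L/s = 0.541 m³/s.
After complete mixing, C₀ = (0.541·28 + 5·0.21) / 5.541 = 2.923 mg/L.
Travel time t = 2.16e+04 m / 0.36 m/s = 6e+04 s = 0.6944 d.
C = 2.923·exp(−0.33·0.6944) = 2.923·0.7952 = 2.325 mg/L.

2.32 mg/L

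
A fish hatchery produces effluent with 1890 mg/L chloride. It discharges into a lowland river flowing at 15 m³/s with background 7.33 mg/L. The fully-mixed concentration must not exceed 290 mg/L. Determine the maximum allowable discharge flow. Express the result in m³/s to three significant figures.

Mass balance at complete mixing: C_std·(Q_w + Q_r) = Q_w·C_e + Q_r·C_b.
Rearranging, Q_w = Q_r·(C_std − C_b)/(C_e − C_std) = 15·(290 − 7.33) / (1890 − 290) = 2.65 m³/s.

2.65 m³/s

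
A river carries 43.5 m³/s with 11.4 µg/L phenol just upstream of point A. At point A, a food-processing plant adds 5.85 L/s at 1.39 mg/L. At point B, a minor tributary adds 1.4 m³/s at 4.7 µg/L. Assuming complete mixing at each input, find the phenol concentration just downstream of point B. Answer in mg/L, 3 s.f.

0.0114 mg/L

11.4 µg/L = 0.0114 mg/L.
5.85 L/s = 0.00585 m³/s.
After input A: C = (43.5·0.0114 + 0.00585·1.39) / 43.51 = 0.01159 mg/L.
4.7 µg/L = 0.0047 mg/L.
After input B: C = (43.51·0.01159 + 1.4·0.0047) / 44.91 = 0.01137 mg/L.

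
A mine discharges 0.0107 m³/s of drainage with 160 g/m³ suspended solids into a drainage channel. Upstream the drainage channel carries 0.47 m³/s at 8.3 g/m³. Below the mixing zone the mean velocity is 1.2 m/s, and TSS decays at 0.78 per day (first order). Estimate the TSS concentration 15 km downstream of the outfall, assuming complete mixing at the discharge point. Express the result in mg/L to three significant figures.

10.4 mg/L

After complete mixing, C₀ = (0.0107·160 + 0.47·8.3) / 0.4807 = 11.68 mg/L.
Travel time t = 1.5e+04 m / 1.2 m/s = 1.25e+04 s = 0.1447 d.
C = 11.68·exp(−0.78·0.1447) = 11.68·0.8933 = 10.43 mg/L.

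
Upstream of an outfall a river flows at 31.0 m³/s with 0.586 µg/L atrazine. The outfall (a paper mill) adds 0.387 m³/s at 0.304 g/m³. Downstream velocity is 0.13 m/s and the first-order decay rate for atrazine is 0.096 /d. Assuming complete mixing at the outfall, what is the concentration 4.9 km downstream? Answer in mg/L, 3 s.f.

0.00415 mg/L

0.586 µg/L = 0.000586 mg/L.
After complete mixing, C₀ = (0.387·0.304 + 31·0.000586) / 31.39 = 0.004327 mg/L.
Travel time t = 4900 m / 0.13 m/s = 3.769e+04 s = 0.4363 d.
C = 0.004327·exp(−0.096·0.4363) = 0.004327·0.959 = 0.00415 mg/L.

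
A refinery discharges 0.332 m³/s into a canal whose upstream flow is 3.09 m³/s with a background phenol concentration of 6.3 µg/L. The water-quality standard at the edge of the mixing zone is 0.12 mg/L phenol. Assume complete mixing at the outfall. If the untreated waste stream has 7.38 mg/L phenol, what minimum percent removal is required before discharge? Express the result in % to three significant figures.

84.0 %

6.3 µg/L = 0.0063 mg/L.
Mass balance: 0.12·3.422 = 0.332·Cₑ + 3.09·0.0063.
Cₑ = (0.4106 − 0.01947) / 0.332 = 1.178 mg/L.
Required removal = 1 − 1.178/7.38 = 84.03 %.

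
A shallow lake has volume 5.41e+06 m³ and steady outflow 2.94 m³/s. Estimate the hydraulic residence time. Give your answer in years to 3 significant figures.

Q = 2.94 m³/s × 3.156e+07 s/yr = 9.278e+07 m³/yr.
Hydraulic residence time τ = V/Q = 5.41e+06/9.278e+07 = 0.05831 yr.

0.0583 yr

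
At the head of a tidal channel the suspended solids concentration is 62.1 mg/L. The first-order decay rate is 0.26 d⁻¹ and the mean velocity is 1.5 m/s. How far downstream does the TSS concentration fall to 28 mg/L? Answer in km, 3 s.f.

397 km

From C = C₀·e^(−kt), t = ln(C₀/C)/k = ln(62.1/28)/0.26 = 0.7965/0.26 = 3.064 d.
Distance = v·t = 1.5 m/s × 2.647e+05 s = 3.97e+05 m = 397 km.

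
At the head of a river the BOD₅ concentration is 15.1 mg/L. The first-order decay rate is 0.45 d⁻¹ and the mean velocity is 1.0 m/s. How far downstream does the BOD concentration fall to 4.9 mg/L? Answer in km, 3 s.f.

From C = C₀·e^(−kt), t = ln(C₀/C)/k = ln(15.1/4.9)/0.45 = 1.125/0.45 = 2.501 d.
Distance = v·t = 1.0 m/s × 2.161e+05 s = 2.161e+05 m = 216.1 km.

216 km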